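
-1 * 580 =-580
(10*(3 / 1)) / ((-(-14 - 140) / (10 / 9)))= 50 / 231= 0.22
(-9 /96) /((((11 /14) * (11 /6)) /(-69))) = 4347 /968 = 4.49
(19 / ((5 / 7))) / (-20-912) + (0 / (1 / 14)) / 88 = -133 / 4660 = -0.03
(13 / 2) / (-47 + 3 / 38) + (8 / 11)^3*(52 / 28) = 0.58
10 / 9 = 1.11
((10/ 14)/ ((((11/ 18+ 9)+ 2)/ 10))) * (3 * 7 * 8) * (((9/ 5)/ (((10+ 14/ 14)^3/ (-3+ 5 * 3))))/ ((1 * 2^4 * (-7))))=-0.01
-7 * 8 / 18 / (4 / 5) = -3.89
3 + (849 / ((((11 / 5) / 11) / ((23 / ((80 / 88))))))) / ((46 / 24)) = 56037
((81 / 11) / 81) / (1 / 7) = 7 / 11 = 0.64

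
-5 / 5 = -1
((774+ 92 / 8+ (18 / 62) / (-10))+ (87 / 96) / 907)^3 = 484609663.12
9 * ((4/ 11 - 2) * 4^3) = -10368/ 11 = -942.55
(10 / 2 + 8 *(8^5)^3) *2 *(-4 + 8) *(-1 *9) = -20266198323167592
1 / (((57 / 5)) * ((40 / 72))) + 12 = 231 / 19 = 12.16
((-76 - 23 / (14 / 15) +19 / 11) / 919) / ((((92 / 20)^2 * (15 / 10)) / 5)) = -1904125 / 112300881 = -0.02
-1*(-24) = 24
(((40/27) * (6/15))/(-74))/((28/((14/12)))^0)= -8/999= -0.01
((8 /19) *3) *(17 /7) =408 /133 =3.07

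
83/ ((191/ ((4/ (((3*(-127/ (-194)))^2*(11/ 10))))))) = 124951520/ 304983261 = 0.41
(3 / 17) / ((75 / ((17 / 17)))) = 0.00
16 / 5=3.20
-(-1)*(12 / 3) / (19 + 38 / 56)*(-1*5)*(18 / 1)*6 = -60480 / 551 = -109.76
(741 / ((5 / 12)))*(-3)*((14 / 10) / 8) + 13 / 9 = -932.22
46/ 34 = 23/ 17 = 1.35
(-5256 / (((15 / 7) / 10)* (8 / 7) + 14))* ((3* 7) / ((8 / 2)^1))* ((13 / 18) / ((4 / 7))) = -6835647 / 2792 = -2448.30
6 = 6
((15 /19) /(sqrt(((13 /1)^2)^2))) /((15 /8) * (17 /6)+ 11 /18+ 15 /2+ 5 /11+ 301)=23760 /1601540837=0.00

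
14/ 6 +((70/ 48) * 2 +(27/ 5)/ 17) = 1893/ 340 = 5.57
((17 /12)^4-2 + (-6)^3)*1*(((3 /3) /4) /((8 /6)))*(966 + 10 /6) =-38822.58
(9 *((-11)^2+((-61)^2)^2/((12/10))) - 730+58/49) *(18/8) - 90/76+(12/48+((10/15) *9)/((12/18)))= 1740220622117/7448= 233649385.35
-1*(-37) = 37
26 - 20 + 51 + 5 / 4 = 58.25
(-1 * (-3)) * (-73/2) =-219/2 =-109.50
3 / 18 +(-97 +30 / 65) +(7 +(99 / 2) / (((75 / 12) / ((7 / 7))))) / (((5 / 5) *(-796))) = -74808697 / 776100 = -96.39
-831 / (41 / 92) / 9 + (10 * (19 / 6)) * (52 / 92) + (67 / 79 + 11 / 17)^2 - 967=-1962860560268 / 1700841007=-1154.05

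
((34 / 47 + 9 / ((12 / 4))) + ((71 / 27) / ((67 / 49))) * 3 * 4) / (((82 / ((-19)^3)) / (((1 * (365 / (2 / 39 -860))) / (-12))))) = -24721158861035 / 311764150224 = -79.29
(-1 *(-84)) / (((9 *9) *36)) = 7 / 243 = 0.03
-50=-50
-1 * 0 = 0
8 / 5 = 1.60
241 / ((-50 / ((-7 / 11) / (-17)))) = -1687 / 9350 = -0.18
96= 96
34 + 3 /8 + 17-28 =187 /8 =23.38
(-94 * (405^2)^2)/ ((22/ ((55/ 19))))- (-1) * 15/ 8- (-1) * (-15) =-50579897176995/ 152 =-332762481427.60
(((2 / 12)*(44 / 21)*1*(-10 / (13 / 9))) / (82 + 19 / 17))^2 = 0.00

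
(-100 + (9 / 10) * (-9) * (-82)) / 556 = 2821 / 2780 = 1.01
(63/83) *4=252/83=3.04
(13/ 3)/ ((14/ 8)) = 2.48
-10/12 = -5/6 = -0.83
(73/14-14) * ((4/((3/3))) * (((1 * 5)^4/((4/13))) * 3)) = -2998125/14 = -214151.79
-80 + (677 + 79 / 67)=40078 / 67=598.18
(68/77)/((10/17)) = 578/385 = 1.50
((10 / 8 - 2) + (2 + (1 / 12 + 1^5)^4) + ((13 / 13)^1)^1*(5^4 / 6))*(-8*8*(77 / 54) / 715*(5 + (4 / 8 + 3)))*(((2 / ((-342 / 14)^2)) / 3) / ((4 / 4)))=-12912638711 / 99762104520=-0.13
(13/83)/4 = 13/332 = 0.04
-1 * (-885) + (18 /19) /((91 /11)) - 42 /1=1457745 /1729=843.11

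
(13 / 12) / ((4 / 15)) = 65 / 16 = 4.06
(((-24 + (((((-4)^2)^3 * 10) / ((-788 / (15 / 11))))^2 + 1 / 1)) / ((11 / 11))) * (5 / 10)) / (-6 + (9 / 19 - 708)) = -446214136507 / 127324334346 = -3.50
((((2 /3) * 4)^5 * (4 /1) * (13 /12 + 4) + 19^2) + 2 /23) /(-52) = -52027849 /871884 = -59.67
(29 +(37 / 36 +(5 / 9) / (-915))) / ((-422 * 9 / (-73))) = 0.58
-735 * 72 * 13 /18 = -38220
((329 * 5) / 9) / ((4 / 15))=8225 / 12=685.42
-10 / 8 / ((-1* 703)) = 5 / 2812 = 0.00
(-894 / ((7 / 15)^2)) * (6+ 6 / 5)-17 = -1449113 / 49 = -29573.73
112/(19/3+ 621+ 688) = 168/1973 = 0.09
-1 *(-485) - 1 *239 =246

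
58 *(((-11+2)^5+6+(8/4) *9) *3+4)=-10270118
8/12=2/3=0.67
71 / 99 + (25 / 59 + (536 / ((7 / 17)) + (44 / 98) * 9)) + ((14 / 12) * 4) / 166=31046435855 / 23755347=1306.92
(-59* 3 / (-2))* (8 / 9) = 236 / 3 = 78.67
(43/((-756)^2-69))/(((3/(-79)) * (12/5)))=-16985/20572812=-0.00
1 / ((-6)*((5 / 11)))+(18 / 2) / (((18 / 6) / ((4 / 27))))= 7 / 90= 0.08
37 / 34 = 1.09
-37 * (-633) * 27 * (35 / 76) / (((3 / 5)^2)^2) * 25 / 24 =4269453125 / 1824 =2340708.95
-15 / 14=-1.07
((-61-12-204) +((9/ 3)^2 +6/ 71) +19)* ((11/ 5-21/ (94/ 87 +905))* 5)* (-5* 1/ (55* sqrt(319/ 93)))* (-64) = -970441678848* sqrt(29667)/ 19639378231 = -8510.96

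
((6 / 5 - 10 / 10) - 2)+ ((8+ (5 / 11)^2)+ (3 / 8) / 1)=32823 / 4840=6.78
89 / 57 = 1.56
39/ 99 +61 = 61.39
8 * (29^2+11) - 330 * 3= 5826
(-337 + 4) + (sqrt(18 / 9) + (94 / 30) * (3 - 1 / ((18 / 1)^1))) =-87419 / 270 + sqrt(2) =-322.36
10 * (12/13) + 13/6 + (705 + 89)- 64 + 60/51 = 984653/1326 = 742.57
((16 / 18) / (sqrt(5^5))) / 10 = 4 *sqrt(5) / 5625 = 0.00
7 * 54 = 378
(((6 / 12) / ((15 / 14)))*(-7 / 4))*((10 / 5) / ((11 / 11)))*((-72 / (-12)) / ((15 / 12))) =-196 / 25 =-7.84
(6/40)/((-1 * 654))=-1/4360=-0.00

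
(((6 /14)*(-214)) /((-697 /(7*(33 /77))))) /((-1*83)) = -1926 /404957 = -0.00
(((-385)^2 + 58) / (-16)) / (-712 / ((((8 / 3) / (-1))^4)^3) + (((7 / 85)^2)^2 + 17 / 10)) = -4155630652500213760000 / 759831548773333767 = -5469.15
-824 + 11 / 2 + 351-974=-2883 / 2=-1441.50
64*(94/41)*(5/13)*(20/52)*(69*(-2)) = -20755200/6929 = -2995.41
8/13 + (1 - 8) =-83/13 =-6.38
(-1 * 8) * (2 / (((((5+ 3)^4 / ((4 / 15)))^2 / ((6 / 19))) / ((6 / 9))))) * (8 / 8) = -1 / 70041600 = -0.00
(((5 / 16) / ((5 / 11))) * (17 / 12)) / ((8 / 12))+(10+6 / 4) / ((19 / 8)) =15329 / 2432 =6.30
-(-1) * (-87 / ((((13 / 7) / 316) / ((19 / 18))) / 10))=-6094060 / 39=-156257.95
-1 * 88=-88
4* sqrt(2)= 5.66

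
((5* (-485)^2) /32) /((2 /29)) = 34107625 /64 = 532931.64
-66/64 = -33/32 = -1.03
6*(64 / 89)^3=1572864 / 704969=2.23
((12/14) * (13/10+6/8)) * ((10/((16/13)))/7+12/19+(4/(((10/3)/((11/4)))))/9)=3.79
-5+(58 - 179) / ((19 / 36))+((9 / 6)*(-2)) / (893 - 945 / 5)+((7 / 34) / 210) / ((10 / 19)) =-3995258507 / 17054400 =-234.27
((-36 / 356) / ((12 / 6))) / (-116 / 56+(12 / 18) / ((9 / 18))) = 189 / 2759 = 0.07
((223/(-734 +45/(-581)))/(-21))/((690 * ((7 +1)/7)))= 129563/7062823440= 0.00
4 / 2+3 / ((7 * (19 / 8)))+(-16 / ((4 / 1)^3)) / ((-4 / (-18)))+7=8571 / 1064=8.06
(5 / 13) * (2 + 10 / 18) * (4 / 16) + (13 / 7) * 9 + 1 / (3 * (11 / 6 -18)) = 5382865 / 317772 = 16.94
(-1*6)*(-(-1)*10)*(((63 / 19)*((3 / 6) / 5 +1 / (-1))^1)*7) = 23814 / 19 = 1253.37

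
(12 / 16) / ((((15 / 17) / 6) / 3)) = 153 / 10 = 15.30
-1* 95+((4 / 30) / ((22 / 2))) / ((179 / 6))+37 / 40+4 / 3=-4382581 / 47256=-92.74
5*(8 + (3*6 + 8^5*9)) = 1474690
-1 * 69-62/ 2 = -100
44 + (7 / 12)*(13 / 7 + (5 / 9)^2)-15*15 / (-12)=62221 / 972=64.01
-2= -2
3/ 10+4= 43/ 10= 4.30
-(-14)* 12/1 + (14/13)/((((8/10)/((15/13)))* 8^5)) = 1860698637/11075584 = 168.00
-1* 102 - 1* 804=-906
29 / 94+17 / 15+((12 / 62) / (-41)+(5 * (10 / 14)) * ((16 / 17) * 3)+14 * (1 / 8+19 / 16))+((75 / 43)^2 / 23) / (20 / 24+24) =161627539658094029 / 5405335207160280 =29.90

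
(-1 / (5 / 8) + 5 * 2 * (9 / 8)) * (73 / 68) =14089 / 1360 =10.36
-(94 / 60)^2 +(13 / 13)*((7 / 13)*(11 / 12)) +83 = 474079 / 5850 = 81.04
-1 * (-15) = 15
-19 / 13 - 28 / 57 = -1447 / 741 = -1.95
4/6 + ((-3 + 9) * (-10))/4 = -43/3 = -14.33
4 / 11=0.36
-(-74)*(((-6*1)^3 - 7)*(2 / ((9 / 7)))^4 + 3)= -632484290 / 6561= -96400.59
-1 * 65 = -65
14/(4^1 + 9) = 14/13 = 1.08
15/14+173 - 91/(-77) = 175.25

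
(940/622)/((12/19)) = 4465/1866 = 2.39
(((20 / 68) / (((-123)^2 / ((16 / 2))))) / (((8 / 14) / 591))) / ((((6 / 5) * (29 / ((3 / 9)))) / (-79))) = -2723525 / 22375791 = -0.12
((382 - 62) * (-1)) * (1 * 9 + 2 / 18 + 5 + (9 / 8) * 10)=-73040 / 9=-8115.56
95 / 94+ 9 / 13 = 2081 / 1222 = 1.70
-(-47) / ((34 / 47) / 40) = 44180 / 17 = 2598.82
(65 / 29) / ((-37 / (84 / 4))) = -1.27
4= 4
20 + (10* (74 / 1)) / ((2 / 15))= 5570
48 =48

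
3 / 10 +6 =63 / 10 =6.30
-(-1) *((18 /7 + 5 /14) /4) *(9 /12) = 123 /224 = 0.55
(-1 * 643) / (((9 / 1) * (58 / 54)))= -1929 / 29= -66.52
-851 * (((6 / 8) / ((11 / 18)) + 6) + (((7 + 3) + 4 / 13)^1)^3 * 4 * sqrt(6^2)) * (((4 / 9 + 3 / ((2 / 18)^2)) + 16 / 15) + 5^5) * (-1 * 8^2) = 116604187899549568 / 24167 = 4824934327783.74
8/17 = 0.47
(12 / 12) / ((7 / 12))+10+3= 103 / 7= 14.71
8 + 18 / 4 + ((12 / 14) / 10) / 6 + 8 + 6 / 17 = 12416 / 595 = 20.87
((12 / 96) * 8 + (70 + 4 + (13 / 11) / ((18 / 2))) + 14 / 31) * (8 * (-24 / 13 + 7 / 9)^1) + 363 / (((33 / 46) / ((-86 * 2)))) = -87678.01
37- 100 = -63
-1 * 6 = -6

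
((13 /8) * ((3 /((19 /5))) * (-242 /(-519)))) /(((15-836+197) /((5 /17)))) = -0.00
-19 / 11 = -1.73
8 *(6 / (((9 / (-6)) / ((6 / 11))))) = -17.45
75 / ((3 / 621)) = 15525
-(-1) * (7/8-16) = -121/8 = -15.12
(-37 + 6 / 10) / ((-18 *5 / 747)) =7553 / 25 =302.12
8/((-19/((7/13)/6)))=-28/741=-0.04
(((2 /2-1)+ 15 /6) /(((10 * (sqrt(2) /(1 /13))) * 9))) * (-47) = -47 * sqrt(2) /936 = -0.07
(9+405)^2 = 171396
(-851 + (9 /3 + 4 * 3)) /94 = -418 /47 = -8.89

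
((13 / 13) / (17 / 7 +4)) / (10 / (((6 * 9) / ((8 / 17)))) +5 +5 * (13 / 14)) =4998 / 312625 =0.02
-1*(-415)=415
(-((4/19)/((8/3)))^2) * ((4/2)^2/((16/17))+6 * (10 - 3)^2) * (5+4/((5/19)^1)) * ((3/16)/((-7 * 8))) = 0.13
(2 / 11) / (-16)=-1 / 88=-0.01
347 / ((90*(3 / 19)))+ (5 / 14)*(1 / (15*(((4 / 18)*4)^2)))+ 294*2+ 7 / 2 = 74505149 / 120960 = 615.95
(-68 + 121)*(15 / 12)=265 / 4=66.25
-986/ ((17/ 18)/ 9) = -9396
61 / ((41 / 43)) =2623 / 41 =63.98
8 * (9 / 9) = 8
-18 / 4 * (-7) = 63 / 2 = 31.50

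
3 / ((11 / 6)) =18 / 11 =1.64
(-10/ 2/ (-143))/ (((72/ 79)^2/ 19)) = 592895/ 741312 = 0.80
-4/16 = -1/4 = -0.25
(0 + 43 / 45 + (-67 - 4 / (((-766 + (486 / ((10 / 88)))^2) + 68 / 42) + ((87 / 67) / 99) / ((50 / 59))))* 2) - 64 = -125502746502008467 / 636926083236045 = -197.04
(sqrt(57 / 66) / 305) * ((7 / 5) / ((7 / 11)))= sqrt(418) / 3050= 0.01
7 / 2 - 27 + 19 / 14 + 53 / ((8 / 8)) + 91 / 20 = 4957 / 140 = 35.41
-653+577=-76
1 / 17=0.06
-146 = -146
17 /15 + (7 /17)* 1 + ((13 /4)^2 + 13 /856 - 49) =-16099117 /436560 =-36.88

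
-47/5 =-9.40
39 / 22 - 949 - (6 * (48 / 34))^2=-6478663 / 6358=-1018.98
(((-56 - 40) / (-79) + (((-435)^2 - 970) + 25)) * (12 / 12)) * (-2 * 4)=-118993728 / 79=-1506249.72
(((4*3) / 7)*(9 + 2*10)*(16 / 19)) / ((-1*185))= -5568 / 24605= -0.23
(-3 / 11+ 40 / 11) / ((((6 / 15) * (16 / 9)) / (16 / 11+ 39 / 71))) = 2605725 / 274912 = 9.48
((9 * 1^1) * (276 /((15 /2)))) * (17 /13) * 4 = 112608 /65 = 1732.43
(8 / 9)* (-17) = -15.11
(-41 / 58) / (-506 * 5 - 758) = 41 / 190704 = 0.00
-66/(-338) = 33/169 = 0.20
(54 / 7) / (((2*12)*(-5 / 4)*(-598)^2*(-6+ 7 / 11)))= 99 / 738452260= 0.00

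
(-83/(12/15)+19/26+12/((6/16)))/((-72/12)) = 1231/104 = 11.84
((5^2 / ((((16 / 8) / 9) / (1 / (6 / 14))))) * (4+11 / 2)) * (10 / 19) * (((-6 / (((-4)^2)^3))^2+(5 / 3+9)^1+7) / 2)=194510871625 / 16777216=11593.75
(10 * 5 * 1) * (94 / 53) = 4700 / 53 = 88.68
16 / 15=1.07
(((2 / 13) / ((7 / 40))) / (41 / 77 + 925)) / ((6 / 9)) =660 / 463229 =0.00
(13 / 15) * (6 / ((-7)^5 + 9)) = -13 / 41995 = -0.00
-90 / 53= -1.70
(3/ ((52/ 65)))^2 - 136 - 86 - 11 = -3503/ 16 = -218.94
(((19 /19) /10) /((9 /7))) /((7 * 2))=1 /180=0.01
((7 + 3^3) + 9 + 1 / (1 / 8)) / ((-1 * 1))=-51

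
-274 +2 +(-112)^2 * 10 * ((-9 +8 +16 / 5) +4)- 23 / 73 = 56754265 / 73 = 777455.68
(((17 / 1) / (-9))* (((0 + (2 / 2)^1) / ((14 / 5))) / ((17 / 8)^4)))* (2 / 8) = -2560 / 309519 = -0.01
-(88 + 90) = -178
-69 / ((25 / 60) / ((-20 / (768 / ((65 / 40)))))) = 897 / 128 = 7.01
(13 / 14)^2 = 0.86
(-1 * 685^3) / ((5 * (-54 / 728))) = 23399312300 / 27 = 866641196.30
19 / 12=1.58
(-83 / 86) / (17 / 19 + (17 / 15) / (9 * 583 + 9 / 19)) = -1179225405 / 1093496321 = -1.08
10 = 10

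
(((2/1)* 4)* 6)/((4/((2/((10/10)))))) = 24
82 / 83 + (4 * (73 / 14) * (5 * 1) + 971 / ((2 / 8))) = 2317768 / 581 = 3989.27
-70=-70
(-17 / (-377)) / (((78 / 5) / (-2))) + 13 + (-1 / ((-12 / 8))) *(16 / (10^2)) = 1605186 / 122525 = 13.10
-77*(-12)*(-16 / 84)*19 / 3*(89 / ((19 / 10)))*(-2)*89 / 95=5576384 / 57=97831.30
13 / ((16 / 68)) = 221 / 4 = 55.25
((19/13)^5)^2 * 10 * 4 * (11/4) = 674417288358110/137858491849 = 4892.10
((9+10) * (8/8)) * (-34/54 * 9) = -323/3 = -107.67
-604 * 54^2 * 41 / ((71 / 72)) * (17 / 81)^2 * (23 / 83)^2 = -121150242688 / 489119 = -247690.73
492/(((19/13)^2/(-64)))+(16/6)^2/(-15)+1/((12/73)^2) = -11465892649/779760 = -14704.39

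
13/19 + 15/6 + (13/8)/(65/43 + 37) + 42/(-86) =29635423/10823616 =2.74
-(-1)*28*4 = 112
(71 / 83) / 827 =0.00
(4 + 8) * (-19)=-228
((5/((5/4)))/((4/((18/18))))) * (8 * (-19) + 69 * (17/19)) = -1715/19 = -90.26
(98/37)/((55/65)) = 1274/407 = 3.13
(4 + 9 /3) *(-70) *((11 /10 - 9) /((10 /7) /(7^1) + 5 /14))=379358 /55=6897.42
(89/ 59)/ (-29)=-89/ 1711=-0.05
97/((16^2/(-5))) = -485/256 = -1.89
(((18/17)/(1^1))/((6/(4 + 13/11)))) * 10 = 1710/187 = 9.14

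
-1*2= -2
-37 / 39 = -0.95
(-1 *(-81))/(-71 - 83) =-81/154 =-0.53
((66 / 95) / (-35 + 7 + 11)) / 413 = -66 / 666995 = -0.00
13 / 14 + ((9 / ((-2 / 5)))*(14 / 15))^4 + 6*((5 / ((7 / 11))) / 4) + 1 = 194494.71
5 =5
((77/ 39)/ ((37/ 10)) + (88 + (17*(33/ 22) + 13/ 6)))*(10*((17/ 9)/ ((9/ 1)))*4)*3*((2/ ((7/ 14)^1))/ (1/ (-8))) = -3648651520/ 38961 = -93648.82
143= 143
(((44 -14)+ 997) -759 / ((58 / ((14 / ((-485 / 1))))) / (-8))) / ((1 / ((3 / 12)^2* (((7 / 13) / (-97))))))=-100815757 / 283775440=-0.36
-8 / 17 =-0.47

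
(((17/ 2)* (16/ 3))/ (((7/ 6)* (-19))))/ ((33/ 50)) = -13600/ 4389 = -3.10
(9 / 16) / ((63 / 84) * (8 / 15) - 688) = -5 / 6112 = -0.00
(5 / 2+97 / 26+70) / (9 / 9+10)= 991 / 143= 6.93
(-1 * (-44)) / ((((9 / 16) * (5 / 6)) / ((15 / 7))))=1408 / 7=201.14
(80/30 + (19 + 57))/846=118/1269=0.09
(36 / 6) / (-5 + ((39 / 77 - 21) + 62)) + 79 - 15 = 60122 / 937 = 64.16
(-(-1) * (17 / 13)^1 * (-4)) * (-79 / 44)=1343 / 143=9.39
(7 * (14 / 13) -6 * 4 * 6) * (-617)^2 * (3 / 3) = -675342286 / 13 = -51949406.62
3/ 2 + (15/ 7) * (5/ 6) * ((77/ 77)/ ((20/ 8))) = 31/ 14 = 2.21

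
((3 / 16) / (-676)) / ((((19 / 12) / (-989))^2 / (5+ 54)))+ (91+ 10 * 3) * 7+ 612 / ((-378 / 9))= -9485029499 / 1708252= -5552.48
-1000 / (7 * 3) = -1000 / 21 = -47.62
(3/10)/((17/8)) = 12/85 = 0.14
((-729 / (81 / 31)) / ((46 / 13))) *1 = -3627 / 46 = -78.85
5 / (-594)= -5 / 594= -0.01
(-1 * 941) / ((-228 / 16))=3764 / 57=66.04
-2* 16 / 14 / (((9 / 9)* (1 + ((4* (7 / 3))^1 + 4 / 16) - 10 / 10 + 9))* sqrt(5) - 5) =-42816* sqrt(5) / 1715315 - 2304 / 343063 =-0.06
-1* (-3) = 3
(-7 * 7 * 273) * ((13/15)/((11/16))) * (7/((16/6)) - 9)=107502.44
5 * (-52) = -260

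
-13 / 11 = -1.18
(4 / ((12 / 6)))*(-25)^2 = 1250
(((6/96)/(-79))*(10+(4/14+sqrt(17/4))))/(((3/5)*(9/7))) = -5/474 - 35*sqrt(17)/68256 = -0.01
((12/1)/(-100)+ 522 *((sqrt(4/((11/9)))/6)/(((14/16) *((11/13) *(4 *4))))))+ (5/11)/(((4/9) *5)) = 93/1100+ 3393 *sqrt(11)/847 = 13.37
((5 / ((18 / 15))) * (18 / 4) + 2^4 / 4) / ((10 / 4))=91 / 10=9.10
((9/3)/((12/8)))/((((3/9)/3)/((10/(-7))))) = -180/7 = -25.71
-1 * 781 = -781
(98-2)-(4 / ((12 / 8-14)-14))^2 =269600 / 2809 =95.98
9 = 9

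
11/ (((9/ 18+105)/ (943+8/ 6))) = 62326/ 633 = 98.46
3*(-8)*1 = -24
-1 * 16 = -16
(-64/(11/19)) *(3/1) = -331.64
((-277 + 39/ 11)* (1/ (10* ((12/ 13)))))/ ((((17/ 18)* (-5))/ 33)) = 87984/ 425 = 207.02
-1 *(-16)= 16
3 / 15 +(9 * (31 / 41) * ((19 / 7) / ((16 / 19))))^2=50742671269 / 105432320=481.28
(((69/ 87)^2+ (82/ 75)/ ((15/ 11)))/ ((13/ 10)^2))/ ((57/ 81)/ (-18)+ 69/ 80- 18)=-2339205696/ 47458720777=-0.05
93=93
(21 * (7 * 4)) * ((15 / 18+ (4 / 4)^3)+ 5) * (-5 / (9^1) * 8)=-17857.78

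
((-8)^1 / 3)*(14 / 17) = -2.20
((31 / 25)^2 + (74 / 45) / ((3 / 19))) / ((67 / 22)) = 4437334 / 1130625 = 3.92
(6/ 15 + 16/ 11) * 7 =714/ 55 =12.98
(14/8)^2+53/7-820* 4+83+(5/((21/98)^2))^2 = 78658087/9072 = 8670.42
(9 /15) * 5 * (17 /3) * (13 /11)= 221 /11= 20.09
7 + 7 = 14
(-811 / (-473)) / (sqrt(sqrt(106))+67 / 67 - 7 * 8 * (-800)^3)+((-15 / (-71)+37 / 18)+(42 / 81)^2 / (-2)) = -666709786670505984000811 * 106^(1 / 4) / 319663531270516748235020689211446247423950335 - 811 * 106^(3 / 4) / 319663531270516748235020689211446247423950335+23252992000811 * sqrt(106) / 319663531270516748235020689211446247423950335+23520949186054659189774471098736769036095957617111 / 11030309810020450914597623901930164213610830259510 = 2.13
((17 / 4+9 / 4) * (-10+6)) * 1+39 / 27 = -221 / 9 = -24.56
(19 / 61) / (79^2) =19 / 380701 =0.00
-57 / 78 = -19 / 26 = -0.73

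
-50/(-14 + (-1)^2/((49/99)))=2450/587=4.17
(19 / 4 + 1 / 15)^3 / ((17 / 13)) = 18458141 / 216000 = 85.45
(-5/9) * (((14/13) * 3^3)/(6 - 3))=-70/13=-5.38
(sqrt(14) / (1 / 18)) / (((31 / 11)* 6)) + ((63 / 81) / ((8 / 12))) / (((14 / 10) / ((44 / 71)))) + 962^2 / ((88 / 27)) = 283947.54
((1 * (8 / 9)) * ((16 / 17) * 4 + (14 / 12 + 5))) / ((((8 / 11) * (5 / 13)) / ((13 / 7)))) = 1883167 / 32130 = 58.61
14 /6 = 7 /3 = 2.33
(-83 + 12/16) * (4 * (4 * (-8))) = 10528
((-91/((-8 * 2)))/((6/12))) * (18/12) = 273/16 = 17.06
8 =8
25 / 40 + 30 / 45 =31 / 24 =1.29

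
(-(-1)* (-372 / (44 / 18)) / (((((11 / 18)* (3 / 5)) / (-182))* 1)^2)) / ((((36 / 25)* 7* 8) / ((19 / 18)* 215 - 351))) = 13958660625 / 242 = 57680415.81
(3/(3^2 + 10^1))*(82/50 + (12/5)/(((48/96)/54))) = 19563/475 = 41.19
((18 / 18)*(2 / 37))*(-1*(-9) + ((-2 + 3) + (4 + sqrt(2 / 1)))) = 2*sqrt(2) / 37 + 28 / 37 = 0.83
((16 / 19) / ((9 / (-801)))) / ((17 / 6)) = -8544 / 323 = -26.45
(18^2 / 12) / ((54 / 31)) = 31 / 2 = 15.50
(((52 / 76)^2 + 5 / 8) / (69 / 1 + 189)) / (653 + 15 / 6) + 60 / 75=1953678473 / 2442078360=0.80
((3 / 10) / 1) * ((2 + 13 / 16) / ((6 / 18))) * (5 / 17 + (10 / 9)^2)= 2105 / 544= 3.87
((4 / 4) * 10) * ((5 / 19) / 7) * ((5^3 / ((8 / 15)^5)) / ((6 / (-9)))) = -7119140625 / 4358144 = -1633.53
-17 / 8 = -2.12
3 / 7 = 0.43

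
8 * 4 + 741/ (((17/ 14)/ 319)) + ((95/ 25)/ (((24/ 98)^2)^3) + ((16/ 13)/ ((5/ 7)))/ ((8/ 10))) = 700532015854919/ 3299512320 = 212313.81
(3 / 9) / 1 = 1 / 3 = 0.33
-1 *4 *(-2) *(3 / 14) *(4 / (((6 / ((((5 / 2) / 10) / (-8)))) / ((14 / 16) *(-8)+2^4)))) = -9 / 28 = -0.32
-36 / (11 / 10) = -360 / 11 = -32.73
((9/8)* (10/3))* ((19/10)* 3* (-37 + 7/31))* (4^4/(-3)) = 2079360/31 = 67076.13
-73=-73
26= 26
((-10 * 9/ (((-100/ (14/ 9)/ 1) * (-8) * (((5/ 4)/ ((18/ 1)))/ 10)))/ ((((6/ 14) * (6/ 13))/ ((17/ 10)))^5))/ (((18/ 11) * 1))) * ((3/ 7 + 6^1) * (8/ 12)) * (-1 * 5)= 15474013.91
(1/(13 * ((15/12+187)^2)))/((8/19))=38/7371117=0.00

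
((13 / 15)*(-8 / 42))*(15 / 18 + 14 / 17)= -4394 / 16065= -0.27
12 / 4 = 3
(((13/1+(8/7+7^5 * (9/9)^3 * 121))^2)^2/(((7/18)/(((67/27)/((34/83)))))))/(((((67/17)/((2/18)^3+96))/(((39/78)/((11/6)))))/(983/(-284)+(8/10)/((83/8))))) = -5210819469455241963881365176618613696/869913513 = -5990043138294417969204905000.00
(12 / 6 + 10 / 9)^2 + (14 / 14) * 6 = 1270 / 81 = 15.68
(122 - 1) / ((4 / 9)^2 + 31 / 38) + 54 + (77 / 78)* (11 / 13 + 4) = 187855455 / 1054222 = 178.19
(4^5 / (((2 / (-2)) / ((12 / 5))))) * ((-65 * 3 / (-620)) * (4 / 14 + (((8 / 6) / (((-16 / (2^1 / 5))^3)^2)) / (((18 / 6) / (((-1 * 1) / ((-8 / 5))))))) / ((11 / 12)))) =-1054310400273 / 4774000000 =-220.84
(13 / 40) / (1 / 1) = 13 / 40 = 0.32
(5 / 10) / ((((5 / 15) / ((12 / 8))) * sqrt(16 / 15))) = 2.18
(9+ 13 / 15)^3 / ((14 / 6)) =3241792 / 7875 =411.66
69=69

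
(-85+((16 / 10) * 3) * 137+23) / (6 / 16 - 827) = -23824 / 33065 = -0.72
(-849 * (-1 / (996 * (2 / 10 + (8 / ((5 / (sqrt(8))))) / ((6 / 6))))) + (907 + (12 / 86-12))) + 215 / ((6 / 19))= 5660 * sqrt(2) / 42413 + 34490153891 / 21885108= 1576.15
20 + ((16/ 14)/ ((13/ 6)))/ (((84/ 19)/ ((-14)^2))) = 564/ 13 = 43.38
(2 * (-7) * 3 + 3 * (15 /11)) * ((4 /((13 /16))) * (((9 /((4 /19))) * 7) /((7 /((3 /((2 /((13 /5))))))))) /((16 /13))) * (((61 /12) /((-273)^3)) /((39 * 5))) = 161101 /4973568600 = 0.00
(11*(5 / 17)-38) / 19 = -591 / 323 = -1.83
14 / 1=14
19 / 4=4.75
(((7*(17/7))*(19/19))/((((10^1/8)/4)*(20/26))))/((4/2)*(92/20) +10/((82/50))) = 9061/1960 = 4.62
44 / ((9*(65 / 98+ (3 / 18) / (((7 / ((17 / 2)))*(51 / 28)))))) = 4312 / 683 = 6.31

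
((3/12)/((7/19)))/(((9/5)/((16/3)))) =2.01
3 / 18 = 1 / 6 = 0.17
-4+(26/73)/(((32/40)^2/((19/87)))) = -197057/50808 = -3.88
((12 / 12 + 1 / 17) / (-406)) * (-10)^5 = 900000 / 3451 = 260.79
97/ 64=1.52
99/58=1.71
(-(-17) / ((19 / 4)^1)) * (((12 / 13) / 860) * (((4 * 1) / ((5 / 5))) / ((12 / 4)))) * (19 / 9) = 272 / 25155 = 0.01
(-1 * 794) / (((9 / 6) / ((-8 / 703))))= 12704 / 2109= 6.02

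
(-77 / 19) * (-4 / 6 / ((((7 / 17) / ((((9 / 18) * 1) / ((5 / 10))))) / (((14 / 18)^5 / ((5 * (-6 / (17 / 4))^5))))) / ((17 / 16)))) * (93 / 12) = -2351727668294851 / 4288087059333120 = -0.55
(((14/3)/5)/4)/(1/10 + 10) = 7/303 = 0.02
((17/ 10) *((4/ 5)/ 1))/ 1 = 34/ 25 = 1.36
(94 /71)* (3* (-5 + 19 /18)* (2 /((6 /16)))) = -752 /9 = -83.56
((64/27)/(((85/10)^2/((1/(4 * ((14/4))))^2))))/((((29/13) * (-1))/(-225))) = 20800/1232007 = 0.02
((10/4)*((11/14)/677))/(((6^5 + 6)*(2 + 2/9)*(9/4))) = 11/147515592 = 0.00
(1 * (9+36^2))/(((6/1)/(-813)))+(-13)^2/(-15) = -5305163/30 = -176838.77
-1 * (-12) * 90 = 1080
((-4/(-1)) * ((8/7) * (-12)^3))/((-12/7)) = 4608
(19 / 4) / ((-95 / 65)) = -13 / 4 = -3.25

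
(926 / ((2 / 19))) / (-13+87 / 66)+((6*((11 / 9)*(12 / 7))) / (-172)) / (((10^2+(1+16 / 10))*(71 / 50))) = -2121777166982 / 2817574011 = -753.05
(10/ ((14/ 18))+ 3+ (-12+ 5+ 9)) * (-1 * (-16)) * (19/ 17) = 38000/ 119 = 319.33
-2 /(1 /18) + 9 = -27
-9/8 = -1.12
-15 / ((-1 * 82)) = 15 / 82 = 0.18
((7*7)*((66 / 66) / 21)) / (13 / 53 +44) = 53 / 1005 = 0.05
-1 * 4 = -4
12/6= 2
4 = 4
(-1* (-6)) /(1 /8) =48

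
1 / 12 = 0.08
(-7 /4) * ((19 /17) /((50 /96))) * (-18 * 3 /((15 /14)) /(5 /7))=264.97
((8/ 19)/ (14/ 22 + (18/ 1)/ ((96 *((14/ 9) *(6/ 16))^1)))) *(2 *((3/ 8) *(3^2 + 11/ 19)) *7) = 2354352/ 106495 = 22.11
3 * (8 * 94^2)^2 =14990380032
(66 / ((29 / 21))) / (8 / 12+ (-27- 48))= -4158 / 6467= -0.64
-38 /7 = -5.43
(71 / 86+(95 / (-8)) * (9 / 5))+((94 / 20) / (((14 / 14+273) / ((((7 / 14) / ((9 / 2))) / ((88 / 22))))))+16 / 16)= -82917229 / 4241520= -19.55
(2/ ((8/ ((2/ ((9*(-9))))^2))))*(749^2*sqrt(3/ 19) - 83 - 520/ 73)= 33.96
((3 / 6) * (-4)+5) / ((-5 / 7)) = -21 / 5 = -4.20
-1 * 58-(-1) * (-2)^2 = -54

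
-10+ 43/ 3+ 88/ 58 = 509/ 87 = 5.85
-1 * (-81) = 81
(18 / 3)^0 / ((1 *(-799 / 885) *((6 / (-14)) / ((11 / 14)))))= 3245 / 1598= 2.03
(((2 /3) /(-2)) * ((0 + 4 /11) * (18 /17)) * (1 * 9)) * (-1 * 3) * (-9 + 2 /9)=-5688 /187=-30.42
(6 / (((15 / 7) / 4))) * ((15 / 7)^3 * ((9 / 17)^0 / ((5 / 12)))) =12960 / 49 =264.49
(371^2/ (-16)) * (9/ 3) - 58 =-413851/ 16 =-25865.69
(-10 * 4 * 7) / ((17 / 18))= -5040 / 17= -296.47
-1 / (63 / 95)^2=-9025 / 3969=-2.27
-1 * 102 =-102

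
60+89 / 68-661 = -40779 / 68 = -599.69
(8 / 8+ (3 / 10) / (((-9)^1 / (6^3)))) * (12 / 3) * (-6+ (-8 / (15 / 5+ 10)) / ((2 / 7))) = 13144 / 65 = 202.22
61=61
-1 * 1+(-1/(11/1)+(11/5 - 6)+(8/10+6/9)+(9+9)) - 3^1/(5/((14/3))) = 1943/165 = 11.78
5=5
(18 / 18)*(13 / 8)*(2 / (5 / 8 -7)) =-26 / 51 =-0.51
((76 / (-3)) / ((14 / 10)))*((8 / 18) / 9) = -1520 / 1701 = -0.89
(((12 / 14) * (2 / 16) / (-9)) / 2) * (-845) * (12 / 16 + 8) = 4225 / 96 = 44.01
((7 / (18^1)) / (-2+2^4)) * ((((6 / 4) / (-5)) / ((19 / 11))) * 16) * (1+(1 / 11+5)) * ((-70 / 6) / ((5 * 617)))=938 / 527535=0.00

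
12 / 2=6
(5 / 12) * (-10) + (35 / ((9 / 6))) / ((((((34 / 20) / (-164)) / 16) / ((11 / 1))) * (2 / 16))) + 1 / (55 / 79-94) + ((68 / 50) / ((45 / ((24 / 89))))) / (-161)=-29034214639999739 / 9160836750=-3169384.57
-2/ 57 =-0.04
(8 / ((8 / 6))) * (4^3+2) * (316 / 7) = 125136 / 7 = 17876.57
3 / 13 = 0.23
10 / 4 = 5 / 2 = 2.50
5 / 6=0.83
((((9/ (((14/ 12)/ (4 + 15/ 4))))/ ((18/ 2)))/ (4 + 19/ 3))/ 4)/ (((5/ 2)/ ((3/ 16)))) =27/ 2240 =0.01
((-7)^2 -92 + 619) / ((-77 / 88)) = -4608 / 7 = -658.29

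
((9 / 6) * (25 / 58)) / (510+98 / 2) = 75 / 64844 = 0.00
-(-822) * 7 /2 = 2877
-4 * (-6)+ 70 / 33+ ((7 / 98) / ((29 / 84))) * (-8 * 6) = 15494 / 957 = 16.19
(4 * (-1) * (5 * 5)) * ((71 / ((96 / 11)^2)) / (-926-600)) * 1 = 214775 / 3515904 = 0.06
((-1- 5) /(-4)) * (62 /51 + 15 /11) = 1447 /374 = 3.87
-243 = -243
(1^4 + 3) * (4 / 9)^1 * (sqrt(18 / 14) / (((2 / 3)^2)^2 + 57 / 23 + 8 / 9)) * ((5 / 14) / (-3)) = -8280 * sqrt(7) / 325409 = -0.07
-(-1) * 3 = 3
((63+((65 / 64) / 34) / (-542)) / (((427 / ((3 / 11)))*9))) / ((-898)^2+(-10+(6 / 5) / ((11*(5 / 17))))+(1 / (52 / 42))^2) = 313924390975 / 56620610087902330176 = 0.00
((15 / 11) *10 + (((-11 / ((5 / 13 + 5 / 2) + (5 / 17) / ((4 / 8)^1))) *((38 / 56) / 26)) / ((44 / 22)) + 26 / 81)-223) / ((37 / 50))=-80069087215 / 283384332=-282.55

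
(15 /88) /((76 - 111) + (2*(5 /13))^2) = -507 /102344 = -0.00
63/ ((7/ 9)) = 81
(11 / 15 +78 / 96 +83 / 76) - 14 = -51811 / 4560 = -11.36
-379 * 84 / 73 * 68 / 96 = -45101 / 146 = -308.91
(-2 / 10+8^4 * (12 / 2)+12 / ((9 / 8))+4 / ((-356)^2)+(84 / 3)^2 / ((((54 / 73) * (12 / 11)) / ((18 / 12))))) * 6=111398029207 / 712890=156262.58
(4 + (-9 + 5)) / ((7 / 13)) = 0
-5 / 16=-0.31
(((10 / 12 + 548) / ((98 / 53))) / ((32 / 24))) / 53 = 3293 / 784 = 4.20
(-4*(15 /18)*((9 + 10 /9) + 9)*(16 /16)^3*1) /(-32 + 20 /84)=12040 /6003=2.01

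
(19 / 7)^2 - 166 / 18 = -818 / 441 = -1.85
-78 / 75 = -26 / 25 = -1.04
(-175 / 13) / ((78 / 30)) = -875 / 169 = -5.18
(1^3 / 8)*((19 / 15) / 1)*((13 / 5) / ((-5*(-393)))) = 247 / 1179000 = 0.00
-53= -53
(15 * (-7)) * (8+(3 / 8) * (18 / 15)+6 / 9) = -3829 / 4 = -957.25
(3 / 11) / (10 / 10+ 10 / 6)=0.10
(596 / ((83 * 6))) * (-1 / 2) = -149 / 249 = -0.60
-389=-389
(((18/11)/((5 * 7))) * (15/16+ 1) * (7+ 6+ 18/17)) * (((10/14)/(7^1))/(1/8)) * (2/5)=133362/320705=0.42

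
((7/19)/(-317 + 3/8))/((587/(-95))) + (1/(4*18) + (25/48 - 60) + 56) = -741908309/214109424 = -3.47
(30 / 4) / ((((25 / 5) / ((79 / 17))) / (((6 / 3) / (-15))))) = -79 / 85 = -0.93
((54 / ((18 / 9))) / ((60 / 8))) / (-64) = -9 / 160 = -0.06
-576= -576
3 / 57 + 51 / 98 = 0.57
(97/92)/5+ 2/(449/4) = 47233/206540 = 0.23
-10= -10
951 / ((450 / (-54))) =-2853 / 25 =-114.12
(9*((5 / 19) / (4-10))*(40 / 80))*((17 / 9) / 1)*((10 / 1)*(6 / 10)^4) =-459 / 950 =-0.48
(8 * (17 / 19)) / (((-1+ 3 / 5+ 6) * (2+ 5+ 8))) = 0.09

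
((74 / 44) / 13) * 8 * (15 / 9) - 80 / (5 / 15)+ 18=-94498 / 429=-220.28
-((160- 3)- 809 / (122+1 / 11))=-201952 / 1343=-150.37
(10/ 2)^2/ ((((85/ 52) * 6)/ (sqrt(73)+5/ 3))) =650/ 153+130 * sqrt(73)/ 51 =26.03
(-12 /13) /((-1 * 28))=3 /91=0.03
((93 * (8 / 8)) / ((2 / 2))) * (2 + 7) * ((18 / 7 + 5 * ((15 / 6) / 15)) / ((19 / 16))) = 319176 / 133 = 2399.82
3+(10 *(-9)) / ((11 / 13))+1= -1126 / 11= -102.36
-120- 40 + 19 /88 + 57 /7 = -93411 /616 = -151.64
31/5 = 6.20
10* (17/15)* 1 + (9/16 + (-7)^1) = 235/48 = 4.90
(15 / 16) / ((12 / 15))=75 / 64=1.17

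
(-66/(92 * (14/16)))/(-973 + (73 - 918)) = 22/48783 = 0.00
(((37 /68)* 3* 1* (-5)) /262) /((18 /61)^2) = -688385 /1924128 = -0.36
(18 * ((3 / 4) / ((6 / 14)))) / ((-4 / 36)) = -567 / 2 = -283.50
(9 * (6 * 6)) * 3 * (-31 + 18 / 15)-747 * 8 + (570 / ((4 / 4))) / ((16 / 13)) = -1379139 / 40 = -34478.48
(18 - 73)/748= -5/68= -0.07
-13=-13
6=6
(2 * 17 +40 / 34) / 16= 2.20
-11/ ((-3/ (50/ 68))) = 275/ 102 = 2.70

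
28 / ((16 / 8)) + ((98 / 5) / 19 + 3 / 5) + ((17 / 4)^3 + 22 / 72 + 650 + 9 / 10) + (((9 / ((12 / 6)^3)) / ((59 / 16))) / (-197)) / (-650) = 30741048585281 / 41340686400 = 743.60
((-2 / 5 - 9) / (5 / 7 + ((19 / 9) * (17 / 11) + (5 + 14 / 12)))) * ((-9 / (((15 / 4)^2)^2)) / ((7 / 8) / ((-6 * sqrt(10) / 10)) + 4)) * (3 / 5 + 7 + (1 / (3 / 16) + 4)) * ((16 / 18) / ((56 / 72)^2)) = 38727254016 * sqrt(10) / 3995172390625 + 7435632771072 / 27966206734375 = 0.30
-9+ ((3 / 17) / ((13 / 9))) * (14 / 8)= -7767 / 884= -8.79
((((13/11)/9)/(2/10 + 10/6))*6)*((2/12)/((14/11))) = 65/1176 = 0.06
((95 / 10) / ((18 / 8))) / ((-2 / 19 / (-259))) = 93499 / 9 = 10388.78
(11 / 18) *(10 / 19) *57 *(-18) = -330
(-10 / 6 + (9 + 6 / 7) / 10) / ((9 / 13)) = -1859 / 1890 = -0.98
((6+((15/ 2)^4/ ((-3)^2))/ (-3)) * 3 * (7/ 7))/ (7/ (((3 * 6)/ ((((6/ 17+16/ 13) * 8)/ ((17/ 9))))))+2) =-20051109/ 277024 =-72.38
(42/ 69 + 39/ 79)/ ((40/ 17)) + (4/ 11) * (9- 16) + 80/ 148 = -45448123/ 29580760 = -1.54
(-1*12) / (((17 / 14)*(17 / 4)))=-672 / 289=-2.33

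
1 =1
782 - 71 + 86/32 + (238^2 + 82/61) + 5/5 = 55983391/976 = 57360.03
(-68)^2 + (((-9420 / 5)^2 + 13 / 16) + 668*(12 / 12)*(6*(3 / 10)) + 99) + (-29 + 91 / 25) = 1422142741 / 400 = 3555356.85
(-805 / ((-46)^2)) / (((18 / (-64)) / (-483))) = -1960 / 3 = -653.33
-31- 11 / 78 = -2429 / 78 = -31.14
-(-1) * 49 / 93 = 49 / 93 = 0.53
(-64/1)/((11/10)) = -640/11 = -58.18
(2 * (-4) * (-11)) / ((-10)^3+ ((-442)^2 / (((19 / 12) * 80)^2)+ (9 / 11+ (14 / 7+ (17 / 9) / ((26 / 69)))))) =-1362847200 / 15177046949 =-0.09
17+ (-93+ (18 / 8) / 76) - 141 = -65959 / 304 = -216.97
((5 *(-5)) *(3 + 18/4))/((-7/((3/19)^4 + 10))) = 488734125/1824494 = 267.87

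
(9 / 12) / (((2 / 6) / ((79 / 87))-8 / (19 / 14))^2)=6759003 / 275360836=0.02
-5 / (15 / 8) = -8 / 3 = -2.67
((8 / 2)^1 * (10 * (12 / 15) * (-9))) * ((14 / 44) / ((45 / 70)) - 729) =2307904 / 11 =209809.45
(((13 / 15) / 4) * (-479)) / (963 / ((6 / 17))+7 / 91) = -80951 / 2128290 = -0.04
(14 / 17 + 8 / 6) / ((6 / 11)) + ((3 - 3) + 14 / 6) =962 / 153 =6.29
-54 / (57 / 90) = -1620 / 19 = -85.26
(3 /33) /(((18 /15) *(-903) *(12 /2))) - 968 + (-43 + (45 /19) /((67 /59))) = -1008.91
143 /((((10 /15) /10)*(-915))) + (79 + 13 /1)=5469 /61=89.66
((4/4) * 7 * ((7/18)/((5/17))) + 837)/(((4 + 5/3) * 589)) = 76163/300390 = 0.25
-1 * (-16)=16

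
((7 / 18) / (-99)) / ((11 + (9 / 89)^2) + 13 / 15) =-0.00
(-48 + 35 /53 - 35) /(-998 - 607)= 4364 /85065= 0.05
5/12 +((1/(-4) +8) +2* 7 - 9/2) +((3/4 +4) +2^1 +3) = 329/12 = 27.42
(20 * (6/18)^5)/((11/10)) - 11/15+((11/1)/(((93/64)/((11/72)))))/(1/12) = 5477089/414315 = 13.22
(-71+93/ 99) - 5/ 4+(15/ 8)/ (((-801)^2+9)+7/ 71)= -857605536697/ 12026339688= -71.31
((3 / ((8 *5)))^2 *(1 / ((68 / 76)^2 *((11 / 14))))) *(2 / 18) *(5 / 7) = 361 / 508640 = 0.00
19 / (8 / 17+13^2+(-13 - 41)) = 323 / 1963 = 0.16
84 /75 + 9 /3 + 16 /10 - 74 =-1707 /25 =-68.28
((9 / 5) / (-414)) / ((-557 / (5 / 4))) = 0.00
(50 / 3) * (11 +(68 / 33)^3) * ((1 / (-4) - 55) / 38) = -3921307975 / 8193636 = -478.58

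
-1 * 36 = -36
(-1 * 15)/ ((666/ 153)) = -255/ 74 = -3.45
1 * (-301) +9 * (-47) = -724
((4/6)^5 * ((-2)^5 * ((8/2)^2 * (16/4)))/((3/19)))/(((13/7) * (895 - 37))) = -4358144/4065633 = -1.07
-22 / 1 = -22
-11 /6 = -1.83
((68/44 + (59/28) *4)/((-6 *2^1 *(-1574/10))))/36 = 80/545391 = 0.00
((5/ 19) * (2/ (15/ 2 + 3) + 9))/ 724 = 965/ 288876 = 0.00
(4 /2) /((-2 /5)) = -5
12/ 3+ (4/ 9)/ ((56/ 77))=83/ 18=4.61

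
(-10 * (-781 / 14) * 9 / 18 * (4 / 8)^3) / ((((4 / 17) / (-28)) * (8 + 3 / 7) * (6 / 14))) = -3252865 / 2832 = -1148.61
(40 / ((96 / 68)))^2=7225 / 9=802.78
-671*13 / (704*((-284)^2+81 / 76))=-15067 / 98078992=-0.00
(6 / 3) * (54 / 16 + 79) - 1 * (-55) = 879 / 4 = 219.75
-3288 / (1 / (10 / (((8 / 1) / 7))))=-28770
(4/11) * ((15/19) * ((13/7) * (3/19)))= 2340/27797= 0.08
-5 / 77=-0.06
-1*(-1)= 1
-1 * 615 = -615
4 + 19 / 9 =55 / 9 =6.11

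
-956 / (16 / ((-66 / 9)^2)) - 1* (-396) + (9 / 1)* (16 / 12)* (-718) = -102899 / 9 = -11433.22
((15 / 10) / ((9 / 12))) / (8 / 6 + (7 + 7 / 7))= 3 / 14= 0.21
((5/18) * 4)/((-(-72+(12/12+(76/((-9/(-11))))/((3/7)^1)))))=-0.01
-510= -510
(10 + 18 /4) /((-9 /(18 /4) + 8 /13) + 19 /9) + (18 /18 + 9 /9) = 3733 /170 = 21.96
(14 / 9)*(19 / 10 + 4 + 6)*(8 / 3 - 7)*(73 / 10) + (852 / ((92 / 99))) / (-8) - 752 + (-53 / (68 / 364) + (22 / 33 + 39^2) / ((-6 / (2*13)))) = -17587468313 / 2111400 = -8329.77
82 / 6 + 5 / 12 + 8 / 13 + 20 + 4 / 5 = 27689 / 780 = 35.50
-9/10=-0.90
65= 65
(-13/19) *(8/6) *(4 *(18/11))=-1248/209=-5.97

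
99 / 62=1.60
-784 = -784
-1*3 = -3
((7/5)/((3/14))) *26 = 2548/15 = 169.87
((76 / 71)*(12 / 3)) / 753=304 / 53463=0.01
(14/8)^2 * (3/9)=49/48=1.02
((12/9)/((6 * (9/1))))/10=1/405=0.00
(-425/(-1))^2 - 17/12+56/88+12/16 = 5960624/33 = 180624.97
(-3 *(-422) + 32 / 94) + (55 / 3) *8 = 199234 / 141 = 1413.01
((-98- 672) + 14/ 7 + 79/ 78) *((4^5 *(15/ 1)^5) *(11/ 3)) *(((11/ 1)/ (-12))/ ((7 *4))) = 6514942500000/ 91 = 71592774725.27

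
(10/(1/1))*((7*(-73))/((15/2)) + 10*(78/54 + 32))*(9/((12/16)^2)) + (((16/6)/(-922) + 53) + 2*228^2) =608371085/4149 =146630.77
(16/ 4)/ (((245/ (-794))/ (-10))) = 129.63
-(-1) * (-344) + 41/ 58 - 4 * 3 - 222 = -33483/ 58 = -577.29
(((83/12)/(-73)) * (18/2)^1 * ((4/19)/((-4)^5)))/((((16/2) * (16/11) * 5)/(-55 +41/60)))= -2975467/18179686400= -0.00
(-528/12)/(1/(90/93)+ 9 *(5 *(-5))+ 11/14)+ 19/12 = 250343/140604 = 1.78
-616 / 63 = -88 / 9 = -9.78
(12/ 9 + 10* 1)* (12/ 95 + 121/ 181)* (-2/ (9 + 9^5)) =-27334/ 89603145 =-0.00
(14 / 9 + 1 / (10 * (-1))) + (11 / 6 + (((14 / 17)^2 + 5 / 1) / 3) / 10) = 90467 / 26010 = 3.48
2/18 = 1/9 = 0.11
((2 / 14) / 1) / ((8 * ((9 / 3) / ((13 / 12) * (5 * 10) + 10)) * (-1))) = -55 / 144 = -0.38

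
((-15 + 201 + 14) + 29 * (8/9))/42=1016/189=5.38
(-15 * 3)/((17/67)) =-3015/17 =-177.35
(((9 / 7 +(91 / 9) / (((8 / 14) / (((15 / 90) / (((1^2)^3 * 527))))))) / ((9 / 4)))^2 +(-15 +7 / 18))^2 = 2107373193196906023493286809 / 10331888196978919918979856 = 203.97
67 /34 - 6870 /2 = -3433.03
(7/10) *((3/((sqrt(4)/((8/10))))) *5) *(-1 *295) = -1239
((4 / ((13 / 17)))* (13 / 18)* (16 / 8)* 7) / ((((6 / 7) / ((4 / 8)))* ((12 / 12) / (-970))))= -808010 / 27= -29926.30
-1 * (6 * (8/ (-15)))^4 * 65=-851968/ 125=-6815.74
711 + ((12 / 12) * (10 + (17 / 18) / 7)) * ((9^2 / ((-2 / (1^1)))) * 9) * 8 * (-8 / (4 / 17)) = 7038693 / 7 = 1005527.57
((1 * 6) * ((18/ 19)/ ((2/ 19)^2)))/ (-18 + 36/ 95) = -1805/ 62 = -29.11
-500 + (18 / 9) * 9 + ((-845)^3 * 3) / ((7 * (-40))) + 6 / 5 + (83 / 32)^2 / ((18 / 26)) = 2085029535647 / 322560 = 6464005.26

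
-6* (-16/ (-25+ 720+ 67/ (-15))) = 720/ 5179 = 0.14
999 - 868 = 131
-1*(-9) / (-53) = -9 / 53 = -0.17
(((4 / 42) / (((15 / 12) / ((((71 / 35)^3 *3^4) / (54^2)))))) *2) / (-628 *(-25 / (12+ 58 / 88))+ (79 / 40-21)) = 89850784 / 3105318643875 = 0.00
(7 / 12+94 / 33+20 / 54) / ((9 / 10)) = 22585 / 5346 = 4.22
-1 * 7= -7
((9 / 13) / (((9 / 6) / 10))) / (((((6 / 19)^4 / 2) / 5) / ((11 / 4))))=35838275 / 2808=12762.92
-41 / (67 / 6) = -246 / 67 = -3.67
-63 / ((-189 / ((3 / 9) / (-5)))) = -1 / 45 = -0.02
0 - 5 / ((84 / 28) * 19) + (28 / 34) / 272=-11161 / 131784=-0.08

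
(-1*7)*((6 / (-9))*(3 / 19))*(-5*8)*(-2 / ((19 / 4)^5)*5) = 0.12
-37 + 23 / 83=-36.72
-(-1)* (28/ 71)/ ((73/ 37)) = 1036/ 5183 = 0.20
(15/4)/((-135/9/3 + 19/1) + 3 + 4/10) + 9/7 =1219/812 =1.50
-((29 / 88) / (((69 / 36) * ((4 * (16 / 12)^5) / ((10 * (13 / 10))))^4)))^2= -75064658382980721842891558698449 / 20285261817502183940100618868228096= -0.00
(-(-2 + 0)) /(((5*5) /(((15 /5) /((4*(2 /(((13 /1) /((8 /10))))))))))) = 39 /80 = 0.49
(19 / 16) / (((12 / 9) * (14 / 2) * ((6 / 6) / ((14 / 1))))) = 57 / 32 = 1.78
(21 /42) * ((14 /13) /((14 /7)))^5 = 16807 /742586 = 0.02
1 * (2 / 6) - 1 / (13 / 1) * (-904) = 2725 / 39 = 69.87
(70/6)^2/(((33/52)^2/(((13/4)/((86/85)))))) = 457525250/421443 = 1085.62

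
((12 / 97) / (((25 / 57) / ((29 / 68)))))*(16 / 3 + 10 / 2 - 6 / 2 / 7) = 343824 / 288575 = 1.19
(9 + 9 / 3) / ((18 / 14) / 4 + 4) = 336 / 121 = 2.78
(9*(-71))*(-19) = 12141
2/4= 0.50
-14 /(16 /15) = -13.12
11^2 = 121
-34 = -34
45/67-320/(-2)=10765/67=160.67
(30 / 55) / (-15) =-2 / 55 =-0.04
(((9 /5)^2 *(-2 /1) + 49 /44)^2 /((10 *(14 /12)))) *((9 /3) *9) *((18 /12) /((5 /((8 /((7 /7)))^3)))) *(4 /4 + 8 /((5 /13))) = 14767205570928 /66171875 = 223164.38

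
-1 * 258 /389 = -258 /389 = -0.66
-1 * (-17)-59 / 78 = 1267 / 78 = 16.24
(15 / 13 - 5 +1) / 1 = -37 / 13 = -2.85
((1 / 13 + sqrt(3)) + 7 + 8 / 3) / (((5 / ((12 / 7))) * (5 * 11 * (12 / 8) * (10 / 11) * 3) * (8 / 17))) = 17 * sqrt(3) / 5250 + 646 / 20475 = 0.04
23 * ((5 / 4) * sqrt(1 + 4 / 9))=115 * sqrt(13) / 12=34.55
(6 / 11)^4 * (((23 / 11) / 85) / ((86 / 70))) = 208656 / 117728281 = 0.00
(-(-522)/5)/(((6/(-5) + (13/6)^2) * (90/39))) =40716/3145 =12.95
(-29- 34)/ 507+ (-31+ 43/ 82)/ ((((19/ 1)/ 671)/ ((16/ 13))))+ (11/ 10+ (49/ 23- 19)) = -40591010427/ 30279730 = -1340.53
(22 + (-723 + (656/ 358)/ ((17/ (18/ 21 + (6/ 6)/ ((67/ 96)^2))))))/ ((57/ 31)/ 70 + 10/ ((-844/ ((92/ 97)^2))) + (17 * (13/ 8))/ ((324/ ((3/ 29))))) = -516585959026826552644320/ 18010585965952013113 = -28682.35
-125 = -125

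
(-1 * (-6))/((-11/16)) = -96/11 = -8.73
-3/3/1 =-1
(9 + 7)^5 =1048576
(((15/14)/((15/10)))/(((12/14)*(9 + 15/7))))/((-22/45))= -175/1144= -0.15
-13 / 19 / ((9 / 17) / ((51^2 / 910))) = -4913 / 1330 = -3.69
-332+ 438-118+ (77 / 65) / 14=-1549 / 130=-11.92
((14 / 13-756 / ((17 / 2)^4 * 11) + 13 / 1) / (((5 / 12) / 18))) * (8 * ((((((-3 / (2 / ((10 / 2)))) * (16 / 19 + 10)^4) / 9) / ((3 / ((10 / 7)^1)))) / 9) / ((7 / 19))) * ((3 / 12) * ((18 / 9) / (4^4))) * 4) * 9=-2268627668493903000 / 4014103866773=-565164.17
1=1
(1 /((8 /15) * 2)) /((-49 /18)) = -135 /392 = -0.34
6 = 6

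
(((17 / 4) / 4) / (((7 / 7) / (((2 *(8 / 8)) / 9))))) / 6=17 / 432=0.04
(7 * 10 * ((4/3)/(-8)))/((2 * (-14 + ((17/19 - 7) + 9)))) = 665/1266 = 0.53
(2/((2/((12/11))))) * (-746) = -813.82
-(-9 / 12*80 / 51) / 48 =5 / 204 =0.02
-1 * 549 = -549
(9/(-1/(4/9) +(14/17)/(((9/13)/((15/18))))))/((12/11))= -6.55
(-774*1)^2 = 599076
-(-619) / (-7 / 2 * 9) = -1238 / 63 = -19.65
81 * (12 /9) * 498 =53784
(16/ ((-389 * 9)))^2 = 256/ 12257001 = 0.00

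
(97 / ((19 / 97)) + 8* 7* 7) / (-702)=-1.26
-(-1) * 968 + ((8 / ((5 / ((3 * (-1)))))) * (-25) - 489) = 599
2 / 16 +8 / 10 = 37 / 40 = 0.92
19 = 19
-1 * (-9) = 9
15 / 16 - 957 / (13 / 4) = -61053 / 208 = -293.52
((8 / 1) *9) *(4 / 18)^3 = 64 / 81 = 0.79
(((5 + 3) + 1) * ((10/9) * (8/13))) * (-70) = -5600/13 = -430.77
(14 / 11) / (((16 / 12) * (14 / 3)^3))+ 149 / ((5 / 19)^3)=8813660509 / 1078000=8175.94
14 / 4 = 7 / 2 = 3.50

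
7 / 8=0.88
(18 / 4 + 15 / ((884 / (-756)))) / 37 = -3681 / 16354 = -0.23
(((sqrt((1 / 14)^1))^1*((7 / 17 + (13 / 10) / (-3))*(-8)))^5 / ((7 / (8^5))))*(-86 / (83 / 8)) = -464741835210752*sqrt(14) / 214867709671978125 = -0.01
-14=-14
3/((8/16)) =6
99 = 99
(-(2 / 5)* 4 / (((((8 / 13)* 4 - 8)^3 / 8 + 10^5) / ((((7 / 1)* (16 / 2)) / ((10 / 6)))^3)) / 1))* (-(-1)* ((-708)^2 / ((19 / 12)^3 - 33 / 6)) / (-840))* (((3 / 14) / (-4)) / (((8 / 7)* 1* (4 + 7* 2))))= 34967747558016 / 56736630359375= 0.62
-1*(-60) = 60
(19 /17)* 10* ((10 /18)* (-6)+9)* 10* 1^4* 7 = 13300 /3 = 4433.33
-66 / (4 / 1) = -33 / 2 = -16.50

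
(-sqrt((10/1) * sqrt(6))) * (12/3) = -4 * 2^(3/4) * 3^(1/4) * sqrt(5) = -19.80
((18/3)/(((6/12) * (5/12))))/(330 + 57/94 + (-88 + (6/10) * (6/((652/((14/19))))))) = 41920992/353141347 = 0.12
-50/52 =-25/26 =-0.96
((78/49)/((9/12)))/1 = 104/49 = 2.12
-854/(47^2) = -0.39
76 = 76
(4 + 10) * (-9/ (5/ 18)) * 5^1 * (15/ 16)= -8505/ 4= -2126.25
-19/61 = -0.31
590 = 590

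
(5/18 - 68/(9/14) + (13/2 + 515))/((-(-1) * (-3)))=-416/3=-138.67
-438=-438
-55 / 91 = -0.60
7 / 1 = 7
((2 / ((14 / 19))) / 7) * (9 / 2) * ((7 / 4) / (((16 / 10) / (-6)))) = -2565 / 224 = -11.45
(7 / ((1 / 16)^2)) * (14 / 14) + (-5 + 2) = 1789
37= 37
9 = 9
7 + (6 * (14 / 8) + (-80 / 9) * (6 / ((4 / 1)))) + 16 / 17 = 5.11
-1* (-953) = 953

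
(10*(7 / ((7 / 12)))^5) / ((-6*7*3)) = -138240 / 7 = -19748.57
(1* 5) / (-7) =-5 / 7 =-0.71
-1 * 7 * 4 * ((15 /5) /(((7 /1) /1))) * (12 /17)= -144 /17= -8.47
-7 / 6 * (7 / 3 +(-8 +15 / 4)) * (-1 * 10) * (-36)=805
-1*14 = -14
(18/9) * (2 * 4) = 16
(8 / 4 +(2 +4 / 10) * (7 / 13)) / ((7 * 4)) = 107 / 910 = 0.12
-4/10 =-2/5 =-0.40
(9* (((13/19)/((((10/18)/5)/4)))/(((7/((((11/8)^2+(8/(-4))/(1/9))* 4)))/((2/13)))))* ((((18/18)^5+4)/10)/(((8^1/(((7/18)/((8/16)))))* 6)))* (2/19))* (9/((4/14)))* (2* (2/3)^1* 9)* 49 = -4959.19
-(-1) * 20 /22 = 10 /11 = 0.91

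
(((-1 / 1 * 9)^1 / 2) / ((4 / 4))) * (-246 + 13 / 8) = 17595 / 16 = 1099.69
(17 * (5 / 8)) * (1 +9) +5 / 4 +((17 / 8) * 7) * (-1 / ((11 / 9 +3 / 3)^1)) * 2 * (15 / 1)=-1493 / 16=-93.31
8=8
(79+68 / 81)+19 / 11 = 72676 / 891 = 81.57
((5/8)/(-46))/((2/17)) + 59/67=37729/49312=0.77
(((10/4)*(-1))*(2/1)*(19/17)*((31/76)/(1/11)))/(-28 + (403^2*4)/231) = -393855/43735424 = -0.01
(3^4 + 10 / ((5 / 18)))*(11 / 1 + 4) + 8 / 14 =12289 / 7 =1755.57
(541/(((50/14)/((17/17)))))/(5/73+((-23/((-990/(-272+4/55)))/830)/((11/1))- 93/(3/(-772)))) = 1374316709535/217125961664344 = 0.01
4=4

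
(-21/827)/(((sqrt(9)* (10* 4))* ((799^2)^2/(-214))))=749/6740973540688540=0.00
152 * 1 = 152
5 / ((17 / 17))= 5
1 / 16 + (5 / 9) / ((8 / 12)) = 43 / 48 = 0.90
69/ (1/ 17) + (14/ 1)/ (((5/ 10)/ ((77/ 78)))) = 46825/ 39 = 1200.64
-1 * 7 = -7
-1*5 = -5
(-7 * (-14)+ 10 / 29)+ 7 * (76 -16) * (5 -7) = -21508 / 29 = -741.66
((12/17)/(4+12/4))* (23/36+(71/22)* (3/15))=2543/19635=0.13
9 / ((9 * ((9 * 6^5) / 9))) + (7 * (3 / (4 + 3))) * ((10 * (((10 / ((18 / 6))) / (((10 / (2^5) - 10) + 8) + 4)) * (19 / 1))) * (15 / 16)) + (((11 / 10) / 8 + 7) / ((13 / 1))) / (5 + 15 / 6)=72032057173 / 93506400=770.34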